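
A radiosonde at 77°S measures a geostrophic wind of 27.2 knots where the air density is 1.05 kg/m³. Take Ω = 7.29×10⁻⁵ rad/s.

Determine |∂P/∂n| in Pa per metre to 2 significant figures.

Coriolis parameter at 77°S:
f = 2Ω sin φ = 2 × 7.29×10⁻⁵ × sin 77° = 1.42×10⁻⁴ s⁻¹
Wind speed in SI: 27.2 knots = 14.0 m/s
Geostrophic balance rearranged: |∂P/∂n| = f ρ V_g
|∂P/∂n| = 1.42×10⁻⁴ × 1.05 × 14.0 = 2.09×10⁻³ Pa/m

2.1×10⁻³ Pa/m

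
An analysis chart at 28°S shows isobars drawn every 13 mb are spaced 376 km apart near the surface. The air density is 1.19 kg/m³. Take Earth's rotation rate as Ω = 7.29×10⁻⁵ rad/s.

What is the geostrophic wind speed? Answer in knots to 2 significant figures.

83 knots

Coriolis parameter at 28°S:
f = 2Ω sin φ = 2 × 7.29×10⁻⁵ × sin 28° = 6.84×10⁻⁵ s⁻¹
Pressure gradient: |∂P/∂n| = 1300 Pa / 376000 m = 3.46×10⁻³ Pa/m
Geostrophic balance (pressure-gradient force = Coriolis force):
V_g = (1/(fρ)) |∂P/∂n| = 3.46×10⁻³ / (6.84×10⁻⁵ × 1.19) = 42.4 m/s
Converting: 42.4 m/s × 1.944 = 83 knots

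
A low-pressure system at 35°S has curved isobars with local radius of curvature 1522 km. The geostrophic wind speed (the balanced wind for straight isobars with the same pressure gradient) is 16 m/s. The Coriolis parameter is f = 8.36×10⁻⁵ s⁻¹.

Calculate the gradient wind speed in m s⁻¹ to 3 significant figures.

Around a low, centrifugal force acts outward with Coriolis, so pressure-gradient force balances both:
(1/ρ)|∂P/∂n| = fV + V²/R  →  V² + fR·V − fR·V_g = 0
With fR = 8.36×10⁻⁵ × 1522×10³ m = 127 m/s:
V = [−fR + √((fR)² + 4 fR V_g)]/2 = [−127 + √(127² + 4×127×16)]/2 = 14.4 m/s
Subgeostrophic (V < V_g = 16 m/s), as expected around a low.

14.4 m s⁻¹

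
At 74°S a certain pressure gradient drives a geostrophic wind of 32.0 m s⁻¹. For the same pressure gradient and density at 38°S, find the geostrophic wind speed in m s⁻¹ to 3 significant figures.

With the same pressure gradient and density, V_g ∝ 1/f ∝ 1/sin φ.
V₂ = V₁ · sin φ₁ / sin φ₂ = 32.0 × sin 74° / sin 38°
V₂ = 32.0 × 0.9613/0.6157 = 50.0 m s⁻¹

50.0 m s⁻¹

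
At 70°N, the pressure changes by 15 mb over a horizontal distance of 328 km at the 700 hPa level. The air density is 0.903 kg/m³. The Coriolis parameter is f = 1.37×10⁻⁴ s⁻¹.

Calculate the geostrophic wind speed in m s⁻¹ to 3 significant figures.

Pressure gradient: |∂P/∂n| = 1500 Pa / 328000 m = 4.57×10⁻³ Pa/m
Geostrophic balance (pressure-gradient force = Coriolis force):
V_g = (1/(fρ)) |∂P/∂n| = 4.57×10⁻³ / (1.37×10⁻⁴ × 0.903) = 37.0 m/s

37.0 m s⁻¹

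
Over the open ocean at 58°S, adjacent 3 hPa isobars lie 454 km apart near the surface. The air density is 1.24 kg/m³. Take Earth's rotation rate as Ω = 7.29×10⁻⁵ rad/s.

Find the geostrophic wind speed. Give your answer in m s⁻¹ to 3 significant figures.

Coriolis parameter at 58°S:
f = 2Ω sin φ = 2 × 7.29×10⁻⁵ × sin 58° = 1.24×10⁻⁴ s⁻¹
Pressure gradient: |∂P/∂n| = 300 Pa / 454000 m = 6.61×10⁻⁴ Pa/m
Geostrophic balance (pressure-gradient force = Coriolis force):
V_g = (1/(fρ)) |∂P/∂n| = 6.61×10⁻⁴ / (1.24×10⁻⁴ × 1.24) = 4.31 m/s

4.31 m s⁻¹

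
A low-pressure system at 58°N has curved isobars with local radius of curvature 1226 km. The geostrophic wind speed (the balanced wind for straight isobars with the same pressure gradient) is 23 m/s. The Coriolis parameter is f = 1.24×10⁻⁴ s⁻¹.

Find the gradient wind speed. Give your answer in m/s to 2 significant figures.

Around a low, centrifugal force acts outward with Coriolis, so pressure-gradient force balances both:
(1/ρ)|∂P/∂n| = fV + V²/R  →  V² + fR·V − fR·V_g = 0
With fR = 1.24×10⁻⁴ × 1226×10³ m = 152 m/s:
V = [−fR + √((fR)² + 4 fR V_g)]/2 = [−152 + √(152² + 4×152×23)]/2 = 20.3 m/s
Subgeostrophic (V < V_g = 23 m/s), as expected around a low.

20 m/s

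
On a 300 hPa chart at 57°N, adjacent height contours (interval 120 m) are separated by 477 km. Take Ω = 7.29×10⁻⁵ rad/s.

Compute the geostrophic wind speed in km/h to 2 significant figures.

73 km/h

Coriolis parameter at 57°N:
f = 2Ω sin φ = 2 × 7.29×10⁻⁵ × sin 57° = 1.22×10⁻⁴ s⁻¹
Height gradient: |∂Z/∂n| = 120 m / 477000 m = 2.52×10⁻⁴
On a pressure surface, geostrophic balance gives V_g = (g/f)|∂Z/∂n|:
V_g = 9.81 × 2.52×10⁻⁴ / 1.22×10⁻⁴ = 20.2 m/s
Converting: 20.2 m/s × 3.6 = 73 km/h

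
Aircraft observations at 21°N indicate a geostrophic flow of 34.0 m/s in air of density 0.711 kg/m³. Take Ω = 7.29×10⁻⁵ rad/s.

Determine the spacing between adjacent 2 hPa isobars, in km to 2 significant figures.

Coriolis parameter at 21°N:
f = 2Ω sin φ = 2 × 7.29×10⁻⁵ × sin 21° = 5.23×10⁻⁵ s⁻¹
Geostrophic balance rearranged: |∂P/∂n| = f ρ V_g
|∂P/∂n| = 5.23×10⁻⁵ × 0.711 × 34.0 = 1.26×10⁻³ Pa/m
Isobar spacing: Δn = ΔP/|∂P/∂n| = 200 Pa / 1.26×10⁻³ Pa/m = 158342 m ≈ 160 km

160 km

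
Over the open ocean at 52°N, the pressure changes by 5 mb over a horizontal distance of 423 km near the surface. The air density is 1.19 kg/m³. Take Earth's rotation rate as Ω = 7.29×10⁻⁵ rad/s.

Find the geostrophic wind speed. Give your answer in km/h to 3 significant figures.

Coriolis parameter at 52°N:
f = 2Ω sin φ = 2 × 7.29×10⁻⁵ × sin 52° = 1.15×10⁻⁴ s⁻¹
Pressure gradient: |∂P/∂n| = 500 Pa / 423000 m = 1.18×10⁻³ Pa/m
Geostrophic balance (pressure-gradient force = Coriolis force):
V_g = (1/(fρ)) |∂P/∂n| = 1.18×10⁻³ / (1.15×10⁻⁴ × 1.19) = 8.65 m/s
Converting: 8.65 m/s × 3.6 = 31.1 km/h

31.1 km/h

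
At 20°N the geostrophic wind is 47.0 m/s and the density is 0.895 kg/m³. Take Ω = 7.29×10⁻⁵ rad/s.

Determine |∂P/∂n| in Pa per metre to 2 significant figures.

Coriolis parameter at 20°N:
f = 2Ω sin φ = 2 × 7.29×10⁻⁵ × sin 20° = 4.99×10⁻⁵ s⁻¹
Geostrophic balance rearranged: |∂P/∂n| = f ρ V_g
|∂P/∂n| = 4.99×10⁻⁵ × 0.895 × 47.0 = 2.10×10⁻³ Pa/m

2.1×10⁻³ Pa/m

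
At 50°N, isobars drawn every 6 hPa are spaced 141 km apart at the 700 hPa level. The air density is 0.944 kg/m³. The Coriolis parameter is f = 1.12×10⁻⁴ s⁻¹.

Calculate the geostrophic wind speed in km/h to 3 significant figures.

Pressure gradient: |∂P/∂n| = 600 Pa / 141000 m = 4.26×10⁻³ Pa/m
Geostrophic balance (pressure-gradient force = Coriolis force):
V_g = (1/(fρ)) |∂P/∂n| = 4.26×10⁻³ / (1.12×10⁻⁴ × 0.944) = 40.2 m/s
Converting: 40.2 m/s × 3.6 = 145 km/h

145 km/h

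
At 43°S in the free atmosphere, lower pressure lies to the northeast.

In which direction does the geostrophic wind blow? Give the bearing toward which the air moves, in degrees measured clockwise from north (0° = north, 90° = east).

The pressure-gradient force points toward the northeast (bearing 045°).
Geostrophic balance: in the Southern Hemisphere the Coriolis force deflects motion to the left, so the geostrophic wind blows 90° to the left of the pressure-gradient force (low pressure on the right).
Rotating 045° by 90° counterclockwise gives 315° — the wind blows toward the northwest.

315°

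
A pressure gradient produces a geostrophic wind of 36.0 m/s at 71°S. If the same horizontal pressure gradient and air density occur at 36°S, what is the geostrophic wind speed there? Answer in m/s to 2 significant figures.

58 m/s

With the same pressure gradient and density, V_g ∝ 1/f ∝ 1/sin φ.
V₂ = V₁ · sin φ₁ / sin φ₂ = 36.0 × sin 71° / sin 36°
V₂ = 36.0 × 0.9455/0.5878 = 58 m/s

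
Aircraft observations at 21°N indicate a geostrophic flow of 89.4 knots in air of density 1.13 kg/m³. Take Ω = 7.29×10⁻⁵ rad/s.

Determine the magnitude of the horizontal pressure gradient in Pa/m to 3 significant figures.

2.72×10⁻³ Pa/m

Coriolis parameter at 21°N:
f = 2Ω sin φ = 2 × 7.29×10⁻⁵ × sin 21° = 5.23×10⁻⁵ s⁻¹
Wind speed in SI: 89.4 knots = 46.0 m/s
Geostrophic balance rearranged: |∂P/∂n| = f ρ V_g
|∂P/∂n| = 5.23×10⁻⁵ × 1.13 × 46.0 = 2.72×10⁻³ Pa/m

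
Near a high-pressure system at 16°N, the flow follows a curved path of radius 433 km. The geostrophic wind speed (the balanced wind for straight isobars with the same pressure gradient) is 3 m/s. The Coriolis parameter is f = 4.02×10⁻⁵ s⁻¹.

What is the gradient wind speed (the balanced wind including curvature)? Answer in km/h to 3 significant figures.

13.9 km/h

Around a high, pressure-gradient force acts outward with centrifugal, so Coriolis balances both:
fV = (1/ρ)|∂P/∂n| + V²/R  →  V² − fR·V + fR·V_g = 0
With fR = 4.02×10⁻⁵ × 433×10³ m = 17.4 m/s:
V = [fR − √((fR)² − 4 fR V_g)]/2 = [17.4 − √(17.4² − 4×17.4×3)]/2 = 3.85 m/s
Supergeostrophic (V > V_g = 3 m/s), as expected around a high.
Converting: 3.85 m/s × 3.6 = 13.9 km/h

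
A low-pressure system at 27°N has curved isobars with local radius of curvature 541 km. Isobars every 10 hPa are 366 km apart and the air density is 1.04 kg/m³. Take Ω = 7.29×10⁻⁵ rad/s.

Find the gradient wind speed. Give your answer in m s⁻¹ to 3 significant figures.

23.8 m s⁻¹

Coriolis parameter at 27°N:
f = 2Ω sin φ = 2 × 7.29×10⁻⁵ × sin 27° = 6.62×10⁻⁵ s⁻¹
Pressure gradient: |∂P/∂n| = 1000 Pa / 366000 m = 2.73×10⁻³ Pa/m
Geostrophic speed: V_g = |∂P/∂n|/(fρ) = 2.73×10⁻³/(6.62×10⁻⁵ × 1.04) = 39.7 m/s
Around a low, centrifugal force acts outward with Coriolis, so pressure-gradient force balances both:
(1/ρ)|∂P/∂n| = fV + V²/R  →  V² + fR·V − fR·V_g = 0
With fR = 6.62×10⁻⁵ × 541×10³ m = 35.8 m/s:
V = [−fR + √((fR)² + 4 fR V_g)]/2 = [−35.8 + √(35.8² + 4×35.8×39.7)]/2 = 23.8 m/s
Subgeostrophic (V < V_g = 39.7 m/s), as expected around a low.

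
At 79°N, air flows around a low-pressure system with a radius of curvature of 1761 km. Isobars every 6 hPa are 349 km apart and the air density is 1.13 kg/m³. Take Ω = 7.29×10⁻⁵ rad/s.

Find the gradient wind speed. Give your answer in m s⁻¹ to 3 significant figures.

10.2 m s⁻¹

Coriolis parameter at 79°N:
f = 2Ω sin φ = 2 × 7.29×10⁻⁵ × sin 79° = 1.43×10⁻⁴ s⁻¹
Pressure gradient: |∂P/∂n| = 600 Pa / 349000 m = 1.72×10⁻³ Pa/m
Geostrophic speed: V_g = |∂P/∂n|/(fρ) = 1.72×10⁻³/(1.43×10⁻⁴ × 1.13) = 10.6 m/s
Around a low, centrifugal force acts outward with Coriolis, so pressure-gradient force balances both:
(1/ρ)|∂P/∂n| = fV + V²/R  →  V² + fR·V − fR·V_g = 0
With fR = 1.43×10⁻⁴ × 1761×10³ m = 252 m/s:
V = [−fR + √((fR)² + 4 fR V_g)]/2 = [−252 + √(252² + 4×252×10.6)]/2 = 10.2 m/s
Subgeostrophic (V < V_g = 10.6 m/s), as expected around a low.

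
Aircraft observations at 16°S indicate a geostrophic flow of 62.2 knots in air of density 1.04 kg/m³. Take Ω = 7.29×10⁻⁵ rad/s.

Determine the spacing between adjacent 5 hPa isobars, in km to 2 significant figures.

Coriolis parameter at 16°S:
f = 2Ω sin φ = 2 × 7.29×10⁻⁵ × sin 16° = 4.02×10⁻⁵ s⁻¹
Wind speed in SI: 62.2 knots = 32.0 m/s
Geostrophic balance rearranged: |∂P/∂n| = f ρ V_g
|∂P/∂n| = 4.02×10⁻⁵ × 1.04 × 32.0 = 1.34×10⁻³ Pa/m
Isobar spacing: Δn = ΔP/|∂P/∂n| = 500 Pa / 1.34×10⁻³ Pa/m = 373863 m ≈ 370 km

370 km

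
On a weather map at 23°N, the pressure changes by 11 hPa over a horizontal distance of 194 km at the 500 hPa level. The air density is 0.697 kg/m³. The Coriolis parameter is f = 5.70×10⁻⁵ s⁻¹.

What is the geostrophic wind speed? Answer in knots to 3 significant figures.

Pressure gradient: |∂P/∂n| = 1100 Pa / 194000 m = 5.67×10⁻³ Pa/m
Geostrophic balance (pressure-gradient force = Coriolis force):
V_g = (1/(fρ)) |∂P/∂n| = 5.67×10⁻³ / (5.70×10⁻⁵ × 0.697) = 143 m/s
Converting: 143 m/s × 1.944 = 277 knots

277 knots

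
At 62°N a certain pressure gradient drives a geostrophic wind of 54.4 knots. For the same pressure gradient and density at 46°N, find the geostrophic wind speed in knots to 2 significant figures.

With the same pressure gradient and density, V_g ∝ 1/f ∝ 1/sin φ.
V₂ = V₁ · sin φ₁ / sin φ₂ = 54.4 × sin 62° / sin 46°
V₂ = 54.4 × 0.8829/0.7193 = 67 knots

67 knots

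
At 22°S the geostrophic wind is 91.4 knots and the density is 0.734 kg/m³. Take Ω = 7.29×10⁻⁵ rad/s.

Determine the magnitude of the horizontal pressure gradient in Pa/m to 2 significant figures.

1.9×10⁻³ Pa/m

Coriolis parameter at 22°S:
f = 2Ω sin φ = 2 × 7.29×10⁻⁵ × sin 22° = 5.46×10⁻⁵ s⁻¹
Wind speed in SI: 91.4 knots = 47.0 m/s
Geostrophic balance rearranged: |∂P/∂n| = f ρ V_g
|∂P/∂n| = 5.46×10⁻⁵ × 0.734 × 47.0 = 1.89×10⁻³ Pa/m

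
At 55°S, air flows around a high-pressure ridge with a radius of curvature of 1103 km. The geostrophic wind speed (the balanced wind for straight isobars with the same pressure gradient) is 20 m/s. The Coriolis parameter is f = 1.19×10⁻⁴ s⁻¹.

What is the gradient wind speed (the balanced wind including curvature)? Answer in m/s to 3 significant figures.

Around a high, pressure-gradient force acts outward with centrifugal, so Coriolis balances both:
fV = (1/ρ)|∂P/∂n| + V²/R  →  V² − fR·V + fR·V_g = 0
With fR = 1.19×10⁻⁴ × 1103×10³ m = 131 m/s:
V = [fR − √((fR)² − 4 fR V_g)]/2 = [131 − √(131² − 4×131×20)]/2 = 24.6 m/s
Supergeostrophic (V > V_g = 20 m/s), as expected around a high.

24.6 m/s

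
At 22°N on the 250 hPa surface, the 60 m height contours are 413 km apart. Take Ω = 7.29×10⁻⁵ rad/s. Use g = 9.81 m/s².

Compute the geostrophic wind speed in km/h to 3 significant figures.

Coriolis parameter at 22°N:
f = 2Ω sin φ = 2 × 7.29×10⁻⁵ × sin 22° = 5.46×10⁻⁵ s⁻¹
Height gradient: |∂Z/∂n| = 60 m / 413000 m = 1.45×10⁻⁴
On a pressure surface, geostrophic balance gives V_g = (g/f)|∂Z/∂n|:
V_g = 9.81 × 1.45×10⁻⁴ / 5.46×10⁻⁵ = 26.1 m/s
Converting: 26.1 m/s × 3.6 = 93.9 km/h

93.9 km/h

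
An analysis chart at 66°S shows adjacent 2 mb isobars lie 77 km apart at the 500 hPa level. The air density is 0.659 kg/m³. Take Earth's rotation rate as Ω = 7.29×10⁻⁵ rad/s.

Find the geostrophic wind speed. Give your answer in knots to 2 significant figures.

Coriolis parameter at 66°S:
f = 2Ω sin φ = 2 × 7.29×10⁻⁵ × sin 66° = 1.33×10⁻⁴ s⁻¹
Pressure gradient: |∂P/∂n| = 200 Pa / 77000 m = 2.60×10⁻³ Pa/m
Geostrophic balance (pressure-gradient force = Coriolis force):
V_g = (1/(fρ)) |∂P/∂n| = 2.60×10⁻³ / (1.33×10⁻⁴ × 0.659) = 29.6 m/s
Converting: 29.6 m/s × 1.944 = 58 knots

58 knots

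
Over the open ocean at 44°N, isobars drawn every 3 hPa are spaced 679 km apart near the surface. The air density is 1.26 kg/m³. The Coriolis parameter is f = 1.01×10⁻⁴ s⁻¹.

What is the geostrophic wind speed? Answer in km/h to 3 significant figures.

Pressure gradient: |∂P/∂n| = 300 Pa / 679000 m = 4.42×10⁻⁴ Pa/m
Geostrophic balance (pressure-gradient force = Coriolis force):
V_g = (1/(fρ)) |∂P/∂n| = 4.42×10⁻⁴ / (1.01×10⁻⁴ × 1.26) = 3.47 m/s
Converting: 3.47 m/s × 3.6 = 12.5 km/h

12.5 km/h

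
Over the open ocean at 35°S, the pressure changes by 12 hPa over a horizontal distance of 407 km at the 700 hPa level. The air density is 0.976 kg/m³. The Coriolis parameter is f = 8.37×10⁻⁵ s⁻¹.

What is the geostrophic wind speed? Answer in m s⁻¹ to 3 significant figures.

Pressure gradient: |∂P/∂n| = 1200 Pa / 407000 m = 2.95×10⁻³ Pa/m
Geostrophic balance (pressure-gradient force = Coriolis force):
V_g = (1/(fρ)) |∂P/∂n| = 2.95×10⁻³ / (8.37×10⁻⁵ × 0.976) = 36.1 m/s

36.1 m s⁻¹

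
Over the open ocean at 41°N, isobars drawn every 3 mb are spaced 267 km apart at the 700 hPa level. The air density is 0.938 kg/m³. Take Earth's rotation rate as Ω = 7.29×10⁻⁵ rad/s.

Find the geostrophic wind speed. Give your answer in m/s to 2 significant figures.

13 m/s

Coriolis parameter at 41°N:
f = 2Ω sin φ = 2 × 7.29×10⁻⁵ × sin 41° = 9.57×10⁻⁵ s⁻¹
Pressure gradient: |∂P/∂n| = 300 Pa / 267000 m = 1.12×10⁻³ Pa/m
Geostrophic balance (pressure-gradient force = Coriolis force):
V_g = (1/(fρ)) |∂P/∂n| = 1.12×10⁻³ / (9.57×10⁻⁵ × 0.938) = 12.5 m/s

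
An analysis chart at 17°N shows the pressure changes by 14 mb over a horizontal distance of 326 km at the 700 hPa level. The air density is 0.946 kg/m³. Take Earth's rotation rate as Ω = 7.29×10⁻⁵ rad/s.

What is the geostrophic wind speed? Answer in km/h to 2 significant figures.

380 km/h

Coriolis parameter at 17°N:
f = 2Ω sin φ = 2 × 7.29×10⁻⁵ × sin 17° = 4.26×10⁻⁵ s⁻¹
Pressure gradient: |∂P/∂n| = 1400 Pa / 326000 m = 4.29×10⁻³ Pa/m
Geostrophic balance (pressure-gradient force = Coriolis force):
V_g = (1/(fρ)) |∂P/∂n| = 4.29×10⁻³ / (4.26×10⁻⁵ × 0.946) = 106 m/s
Converting: 106 m/s × 3.6 = 380 km/h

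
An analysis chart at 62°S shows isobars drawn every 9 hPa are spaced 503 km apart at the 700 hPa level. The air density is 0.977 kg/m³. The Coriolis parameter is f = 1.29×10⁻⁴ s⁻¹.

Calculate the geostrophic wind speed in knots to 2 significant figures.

Pressure gradient: |∂P/∂n| = 900 Pa / 503000 m = 1.79×10⁻³ Pa/m
Geostrophic balance (pressure-gradient force = Coriolis force):
V_g = (1/(fρ)) |∂P/∂n| = 1.79×10⁻³ / (1.29×10⁻⁴ × 0.977) = 14.2 m/s
Converting: 14.2 m/s × 1.944 = 28 knots

28 knots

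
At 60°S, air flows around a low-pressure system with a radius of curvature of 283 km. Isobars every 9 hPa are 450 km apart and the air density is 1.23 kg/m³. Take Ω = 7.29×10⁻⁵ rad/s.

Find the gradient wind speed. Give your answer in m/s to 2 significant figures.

10 m/s

Coriolis parameter at 60°S:
f = 2Ω sin φ = 2 × 7.29×10⁻⁵ × sin 60° = 1.26×10⁻⁴ s⁻¹
Pressure gradient: |∂P/∂n| = 900 Pa / 450000 m = 2.00×10⁻³ Pa/m
Geostrophic speed: V_g = |∂P/∂n|/(fρ) = 2.00×10⁻³/(1.26×10⁻⁴ × 1.23) = 12.9 m/s
Around a low, centrifugal force acts outward with Coriolis, so pressure-gradient force balances both:
(1/ρ)|∂P/∂n| = fV + V²/R  →  V² + fR·V − fR·V_g = 0
With fR = 1.26×10⁻⁴ × 283×10³ m = 35.7 m/s:
V = [−fR + √((fR)² + 4 fR V_g)]/2 = [−35.7 + √(35.7² + 4×35.7×12.9)]/2 = 10.1 m/s
Subgeostrophic (V < V_g = 12.9 m/s), as expected around a low.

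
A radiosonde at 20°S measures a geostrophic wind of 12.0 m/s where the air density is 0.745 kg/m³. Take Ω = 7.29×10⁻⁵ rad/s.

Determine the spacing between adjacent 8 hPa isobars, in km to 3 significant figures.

Coriolis parameter at 20°S:
f = 2Ω sin φ = 2 × 7.29×10⁻⁵ × sin 20° = 4.99×10⁻⁵ s⁻¹
Geostrophic balance rearranged: |∂P/∂n| = f ρ V_g
|∂P/∂n| = 4.99×10⁻⁵ × 0.745 × 12.0 = 4.46×10⁻⁴ Pa/m
Isobar spacing: Δn = ΔP/|∂P/∂n| = 800 Pa / 4.46×10⁻⁴ Pa/m = 1794499 m ≈ 1790 km

1790 km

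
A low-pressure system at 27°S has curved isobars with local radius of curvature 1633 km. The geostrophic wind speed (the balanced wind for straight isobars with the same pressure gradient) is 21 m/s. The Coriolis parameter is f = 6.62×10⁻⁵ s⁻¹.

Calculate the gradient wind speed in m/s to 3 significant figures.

Around a low, centrifugal force acts outward with Coriolis, so pressure-gradient force balances both:
(1/ρ)|∂P/∂n| = fV + V²/R  →  V² + fR·V − fR·V_g = 0
With fR = 6.62×10⁻⁵ × 1633×10³ m = 108 m/s:
V = [−fR + √((fR)² + 4 fR V_g)]/2 = [−108 + √(108² + 4×108×21)]/2 = 18 m/s
Subgeostrophic (V < V_g = 21 m/s), as expected around a low.

18.0 m/s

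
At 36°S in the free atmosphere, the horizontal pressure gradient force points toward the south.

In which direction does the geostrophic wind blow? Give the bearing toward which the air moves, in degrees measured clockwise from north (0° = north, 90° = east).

090°

The pressure-gradient force points toward the south (bearing 180°).
Geostrophic balance: in the Southern Hemisphere the Coriolis force deflects motion to the left, so the geostrophic wind blows 90° to the left of the pressure-gradient force (low pressure on the right).
Rotating 180° by 90° counterclockwise gives 090° — the wind blows toward the east.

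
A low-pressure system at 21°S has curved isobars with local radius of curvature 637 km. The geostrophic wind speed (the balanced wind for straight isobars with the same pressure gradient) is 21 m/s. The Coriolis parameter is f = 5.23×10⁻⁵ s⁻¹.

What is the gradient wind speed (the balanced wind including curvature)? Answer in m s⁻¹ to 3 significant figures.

14.6 m s⁻¹

Around a low, centrifugal force acts outward with Coriolis, so pressure-gradient force balances both:
(1/ρ)|∂P/∂n| = fV + V²/R  →  V² + fR·V − fR·V_g = 0
With fR = 5.23×10⁻⁵ × 637×10³ m = 33.3 m/s:
V = [−fR + √((fR)² + 4 fR V_g)]/2 = [−33.3 + √(33.3² + 4×33.3×21)]/2 = 14.6 m/s
Subgeostrophic (V < V_g = 21 m/s), as expected around a low.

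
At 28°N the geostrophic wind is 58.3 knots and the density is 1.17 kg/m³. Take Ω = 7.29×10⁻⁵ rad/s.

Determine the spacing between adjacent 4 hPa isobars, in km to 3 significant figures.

Coriolis parameter at 28°N:
f = 2Ω sin φ = 2 × 7.29×10⁻⁵ × sin 28° = 6.84×10⁻⁵ s⁻¹
Wind speed in SI: 58.3 knots = 30.0 m/s
Geostrophic balance rearranged: |∂P/∂n| = f ρ V_g
|∂P/∂n| = 6.84×10⁻⁵ × 1.17 × 30.0 = 2.40×10⁻³ Pa/m
Isobar spacing: Δn = ΔP/|∂P/∂n| = 400 Pa / 2.40×10⁻³ Pa/m = 166533 m ≈ 167 km

167 km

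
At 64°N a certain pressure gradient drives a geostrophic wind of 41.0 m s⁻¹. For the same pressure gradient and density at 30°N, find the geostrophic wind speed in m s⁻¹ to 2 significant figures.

With the same pressure gradient and density, V_g ∝ 1/f ∝ 1/sin φ.
V₂ = V₁ · sin φ₁ / sin φ₂ = 41.0 × sin 64° / sin 30°
V₂ = 41.0 × 0.8988/0.5000 = 74 m s⁻¹

74 m s⁻¹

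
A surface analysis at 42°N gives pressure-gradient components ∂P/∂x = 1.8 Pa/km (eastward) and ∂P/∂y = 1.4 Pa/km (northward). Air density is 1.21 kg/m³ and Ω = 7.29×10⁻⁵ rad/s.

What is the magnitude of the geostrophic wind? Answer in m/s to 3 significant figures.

19.3 m/s

Coriolis parameter at 42°N:
f = 2Ω sin φ = 2 × 7.29×10⁻⁵ × sin 42° = 9.76×10⁻⁵ s⁻¹
Component geostrophic relations (x east, y north):
u_g = −(1/(fρ)) ∂P/∂y,  v_g = (1/(fρ)) ∂P/∂x
u_g = −(1.4×10⁻³)/(9.76×10⁻⁵ × 1.21) = −11.9 m/s;  v_g = (1.8×10⁻³)/(9.76×10⁻⁵ × 1.21) = 15.2 m/s
|V_g| = √(u_g² + v_g²) = 19.3 m/s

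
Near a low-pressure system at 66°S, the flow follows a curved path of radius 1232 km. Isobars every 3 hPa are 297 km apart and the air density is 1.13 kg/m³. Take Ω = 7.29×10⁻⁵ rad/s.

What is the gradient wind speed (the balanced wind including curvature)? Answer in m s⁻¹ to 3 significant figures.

Coriolis parameter at 66°S:
f = 2Ω sin φ = 2 × 7.29×10⁻⁵ × sin 66° = 1.33×10⁻⁴ s⁻¹
Pressure gradient: |∂P/∂n| = 300 Pa / 297000 m = 1.01×10⁻³ Pa/m
Geostrophic speed: V_g = |∂P/∂n|/(fρ) = 1.01×10⁻³/(1.33×10⁻⁴ × 1.13) = 6.71 m/s
Around a low, centrifugal force acts outward with Coriolis, so pressure-gradient force balances both:
(1/ρ)|∂P/∂n| = fV + V²/R  →  V² + fR·V − fR·V_g = 0
With fR = 1.33×10⁻⁴ × 1232×10³ m = 164 m/s:
V = [−fR + √((fR)² + 4 fR V_g)]/2 = [−164 + √(164² + 4×164×6.71)]/2 = 6.46 m/s
Subgeostrophic (V < V_g = 6.71 m/s), as expected around a low.

6.46 m s⁻¹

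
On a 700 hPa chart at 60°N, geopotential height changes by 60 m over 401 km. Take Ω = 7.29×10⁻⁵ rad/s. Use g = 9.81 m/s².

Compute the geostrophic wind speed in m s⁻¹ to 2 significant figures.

12 m s⁻¹

Coriolis parameter at 60°N:
f = 2Ω sin φ = 2 × 7.29×10⁻⁵ × sin 60° = 1.26×10⁻⁴ s⁻¹
Height gradient: |∂Z/∂n| = 60 m / 401000 m = 1.50×10⁻⁴
On a pressure surface, geostrophic balance gives V_g = (g/f)|∂Z/∂n|:
V_g = 9.81 × 1.50×10⁻⁴ / 1.26×10⁻⁴ = 11.6 m/s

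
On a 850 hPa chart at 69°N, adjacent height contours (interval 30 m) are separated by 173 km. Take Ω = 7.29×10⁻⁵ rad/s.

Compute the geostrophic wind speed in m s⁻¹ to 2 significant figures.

Coriolis parameter at 69°N:
f = 2Ω sin φ = 2 × 7.29×10⁻⁵ × sin 69° = 1.36×10⁻⁴ s⁻¹
Height gradient: |∂Z/∂n| = 30 m / 173000 m = 1.73×10⁻⁴
On a pressure surface, geostrophic balance gives V_g = (g/f)|∂Z/∂n|:
V_g = 9.81 × 1.73×10⁻⁴ / 1.36×10⁻⁴ = 12.5 m/s

12 m s⁻¹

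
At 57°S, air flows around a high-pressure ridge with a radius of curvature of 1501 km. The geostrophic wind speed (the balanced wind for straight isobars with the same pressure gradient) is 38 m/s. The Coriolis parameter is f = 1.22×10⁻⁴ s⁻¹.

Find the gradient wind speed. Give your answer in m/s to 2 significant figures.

Around a high, pressure-gradient force acts outward with centrifugal, so Coriolis balances both:
fV = (1/ρ)|∂P/∂n| + V²/R  →  V² − fR·V + fR·V_g = 0
With fR = 1.22×10⁻⁴ × 1501×10³ m = 183 m/s:
V = [fR − √((fR)² − 4 fR V_g)]/2 = [183 − √(183² − 4×183×38)]/2 = 53.8 m/s
Supergeostrophic (V > V_g = 38 m/s), as expected around a high.

54 m/s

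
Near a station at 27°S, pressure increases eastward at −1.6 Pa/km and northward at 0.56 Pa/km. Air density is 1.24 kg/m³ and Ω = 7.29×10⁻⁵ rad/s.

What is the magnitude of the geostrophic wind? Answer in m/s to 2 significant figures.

21 m/s

Coriolis parameter at 27°S:
f = 2Ω sin φ = 2 × 7.29×10⁻⁵ × sin 27° = 6.62×10⁻⁵ s⁻¹
In the Southern Hemisphere f is negative: f = −6.62×10⁻⁵ s⁻¹.
Component geostrophic relations (x east, y north):
u_g = −(1/(fρ)) ∂P/∂y,  v_g = (1/(fρ)) ∂P/∂x
u_g = −(0.56×10⁻³)/(−6.62×10⁻⁵ × 1.24) = 6.82 m/s;  v_g = (−1.6×10⁻³)/(−6.62×10⁻⁵ × 1.24) = 19.5 m/s
|V_g| = √(u_g² + v_g²) = 20.7 m/s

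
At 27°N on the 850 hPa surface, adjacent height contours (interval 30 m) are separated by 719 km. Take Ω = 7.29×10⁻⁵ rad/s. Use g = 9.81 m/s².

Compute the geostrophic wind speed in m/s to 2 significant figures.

6.2 m/s

Coriolis parameter at 27°N:
f = 2Ω sin φ = 2 × 7.29×10⁻⁵ × sin 27° = 6.62×10⁻⁵ s⁻¹
Height gradient: |∂Z/∂n| = 30 m / 719000 m = 4.17×10⁻⁵
On a pressure surface, geostrophic balance gives V_g = (g/f)|∂Z/∂n|:
V_g = 9.81 × 4.17×10⁻⁵ / 6.62×10⁻⁵ = 6.18 m/s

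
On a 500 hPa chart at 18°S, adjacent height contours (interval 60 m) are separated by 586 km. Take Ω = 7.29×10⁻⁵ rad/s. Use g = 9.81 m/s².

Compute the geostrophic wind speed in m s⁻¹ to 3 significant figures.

22.3 m s⁻¹

Coriolis parameter at 18°S:
f = 2Ω sin φ = 2 × 7.29×10⁻⁵ × sin 18° = 4.51×10⁻⁵ s⁻¹
Height gradient: |∂Z/∂n| = 60 m / 586000 m = 1.02×10⁻⁴
On a pressure surface, geostrophic balance gives V_g = (g/f)|∂Z/∂n|:
V_g = 9.81 × 1.02×10⁻⁴ / 4.51×10⁻⁵ = 22.3 m/s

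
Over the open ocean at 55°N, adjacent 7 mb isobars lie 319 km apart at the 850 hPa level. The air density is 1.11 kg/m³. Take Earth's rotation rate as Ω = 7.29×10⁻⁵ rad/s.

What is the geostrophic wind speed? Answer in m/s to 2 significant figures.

Coriolis parameter at 55°N:
f = 2Ω sin φ = 2 × 7.29×10⁻⁵ × sin 55° = 1.19×10⁻⁴ s⁻¹
Pressure gradient: |∂P/∂n| = 700 Pa / 319000 m = 2.19×10⁻³ Pa/m
Geostrophic balance (pressure-gradient force = Coriolis force):
V_g = (1/(fρ)) |∂P/∂n| = 2.19×10⁻³ / (1.19×10⁻⁴ × 1.11) = 16.6 m/s

17 m/s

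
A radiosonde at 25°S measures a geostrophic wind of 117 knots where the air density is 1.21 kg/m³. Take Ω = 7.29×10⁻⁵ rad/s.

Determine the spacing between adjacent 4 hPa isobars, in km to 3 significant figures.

89.1 km

Coriolis parameter at 25°S:
f = 2Ω sin φ = 2 × 7.29×10⁻⁵ × sin 25° = 6.16×10⁻⁵ s⁻¹
Wind speed in SI: 117 knots = 60.2 m/s
Geostrophic balance rearranged: |∂P/∂n| = f ρ V_g
|∂P/∂n| = 6.16×10⁻⁵ × 1.21 × 60.2 = 4.49×10⁻³ Pa/m
Isobar spacing: Δn = ΔP/|∂P/∂n| = 400 Pa / 4.49×10⁻³ Pa/m = 89134 m ≈ 89.1 km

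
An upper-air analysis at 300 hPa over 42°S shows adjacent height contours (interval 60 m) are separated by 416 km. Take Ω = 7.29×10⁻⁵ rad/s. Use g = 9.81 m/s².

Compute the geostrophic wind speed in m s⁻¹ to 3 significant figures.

14.5 m s⁻¹

Coriolis parameter at 42°S:
f = 2Ω sin φ = 2 × 7.29×10⁻⁵ × sin 42° = 9.76×10⁻⁵ s⁻¹
Height gradient: |∂Z/∂n| = 60 m / 416000 m = 1.44×10⁻⁴
On a pressure surface, geostrophic balance gives V_g = (g/f)|∂Z/∂n|:
V_g = 9.81 × 1.44×10⁻⁴ / 9.76×10⁻⁵ = 14.5 m/s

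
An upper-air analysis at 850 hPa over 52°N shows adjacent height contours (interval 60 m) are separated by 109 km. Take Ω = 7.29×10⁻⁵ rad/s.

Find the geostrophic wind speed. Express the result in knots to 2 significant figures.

Coriolis parameter at 52°N:
f = 2Ω sin φ = 2 × 7.29×10⁻⁵ × sin 52° = 1.15×10⁻⁴ s⁻¹
Height gradient: |∂Z/∂n| = 60 m / 109000 m = 5.50×10⁻⁴
On a pressure surface, geostrophic balance gives V_g = (g/f)|∂Z/∂n|:
V_g = 9.81 × 5.50×10⁻⁴ / 1.15×10⁻⁴ = 47.0 m/s
Converting: 47.0 m/s × 1.944 = 91 knots

91 knots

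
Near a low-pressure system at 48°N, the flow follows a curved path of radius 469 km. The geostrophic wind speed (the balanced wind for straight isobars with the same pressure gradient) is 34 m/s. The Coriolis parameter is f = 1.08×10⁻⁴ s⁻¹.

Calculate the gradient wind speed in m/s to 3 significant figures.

Around a low, centrifugal force acts outward with Coriolis, so pressure-gradient force balances both:
(1/ρ)|∂P/∂n| = fV + V²/R  →  V² + fR·V − fR·V_g = 0
With fR = 1.08×10⁻⁴ × 469×10³ m = 50.7 m/s:
V = [−fR + √((fR)² + 4 fR V_g)]/2 = [−50.7 + √(50.7² + 4×50.7×34)]/2 = 23.3 m/s
Subgeostrophic (V < V_g = 34 m/s), as expected around a low.

23.3 m/s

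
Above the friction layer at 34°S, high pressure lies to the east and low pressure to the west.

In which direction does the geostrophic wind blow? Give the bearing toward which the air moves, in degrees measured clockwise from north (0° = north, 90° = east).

180°

The pressure-gradient force points toward the west (bearing 270°).
Geostrophic balance: in the Southern Hemisphere the Coriolis force deflects motion to the left, so the geostrophic wind blows 90° to the left of the pressure-gradient force (low pressure on the right).
Rotating 270° by 90° counterclockwise gives 180° — the wind blows toward the south.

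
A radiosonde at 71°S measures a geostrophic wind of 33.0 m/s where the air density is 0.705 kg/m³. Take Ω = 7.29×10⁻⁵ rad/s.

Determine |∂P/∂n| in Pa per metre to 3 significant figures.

Coriolis parameter at 71°S:
f = 2Ω sin φ = 2 × 7.29×10⁻⁵ × sin 71° = 1.38×10⁻⁴ s⁻¹
Geostrophic balance rearranged: |∂P/∂n| = f ρ V_g
|∂P/∂n| = 1.38×10⁻⁴ × 0.705 × 33.0 = 3.21×10⁻³ Pa/m

3.21×10⁻³ Pa/m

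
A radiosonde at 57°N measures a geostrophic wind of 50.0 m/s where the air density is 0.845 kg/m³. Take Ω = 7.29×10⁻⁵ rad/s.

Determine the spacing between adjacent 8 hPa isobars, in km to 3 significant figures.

Coriolis parameter at 57°N:
f = 2Ω sin φ = 2 × 7.29×10⁻⁵ × sin 57° = 1.22×10⁻⁴ s⁻¹
Geostrophic balance rearranged: |∂P/∂n| = f ρ V_g
|∂P/∂n| = 1.22×10⁻⁴ × 0.845 × 50.0 = 5.17×10⁻³ Pa/m
Isobar spacing: Δn = ΔP/|∂P/∂n| = 800 Pa / 5.17×10⁻³ Pa/m = 154851 m ≈ 155 km

155 km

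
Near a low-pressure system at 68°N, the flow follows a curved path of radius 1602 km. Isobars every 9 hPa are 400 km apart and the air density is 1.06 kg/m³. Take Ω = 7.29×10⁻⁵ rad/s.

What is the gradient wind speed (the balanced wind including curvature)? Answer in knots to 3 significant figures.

28.6 knots

Coriolis parameter at 68°N:
f = 2Ω sin φ = 2 × 7.29×10⁻⁵ × sin 68° = 1.35×10⁻⁴ s⁻¹
Pressure gradient: |∂P/∂n| = 900 Pa / 400000 m = 2.25×10⁻³ Pa/m
Geostrophic speed: V_g = |∂P/∂n|/(fρ) = 2.25×10⁻³/(1.35×10⁻⁴ × 1.06) = 15.7 m/s
Around a low, centrifugal force acts outward with Coriolis, so pressure-gradient force balances both:
(1/ρ)|∂P/∂n| = fV + V²/R  →  V² + fR·V − fR·V_g = 0
With fR = 1.35×10⁻⁴ × 1602×10³ m = 217 m/s:
V = [−fR + √((fR)² + 4 fR V_g)]/2 = [−217 + √(217² + 4×217×15.7)]/2 = 14.7 m/s
Subgeostrophic (V < V_g = 15.7 m/s), as expected around a low.
Converting: 14.7 m/s × 1.944 = 28.6 knots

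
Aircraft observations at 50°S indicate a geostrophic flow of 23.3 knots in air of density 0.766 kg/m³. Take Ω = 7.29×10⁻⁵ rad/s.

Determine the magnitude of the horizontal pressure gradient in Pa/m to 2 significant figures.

1.0×10⁻³ Pa/m

Coriolis parameter at 50°S:
f = 2Ω sin φ = 2 × 7.29×10⁻⁵ × sin 50° = 1.12×10⁻⁴ s⁻¹
Wind speed in SI: 23.3 knots = 12.0 m/s
Geostrophic balance rearranged: |∂P/∂n| = f ρ V_g
|∂P/∂n| = 1.12×10⁻⁴ × 0.766 × 12.0 = 1.03×10⁻³ Pa/m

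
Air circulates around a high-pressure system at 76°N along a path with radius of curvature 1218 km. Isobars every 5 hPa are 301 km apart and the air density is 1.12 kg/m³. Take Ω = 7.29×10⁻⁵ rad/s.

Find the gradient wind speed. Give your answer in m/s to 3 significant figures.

Coriolis parameter at 76°N:
f = 2Ω sin φ = 2 × 7.29×10⁻⁵ × sin 76° = 1.41×10⁻⁴ s⁻¹
Pressure gradient: |∂P/∂n| = 500 Pa / 301000 m = 1.66×10⁻³ Pa/m
Geostrophic speed: V_g = |∂P/∂n|/(fρ) = 1.66×10⁻³/(1.41×10⁻⁴ × 1.12) = 10.5 m/s
Around a high, pressure-gradient force acts outward with centrifugal, so Coriolis balances both:
fV = (1/ρ)|∂P/∂n| + V²/R  →  V² − fR·V + fR·V_g = 0
With fR = 1.41×10⁻⁴ × 1218×10³ m = 172 m/s:
V = [fR − √((fR)² − 4 fR V_g)]/2 = [172 − √(172² − 4×172×10.5)]/2 = 11.2 m/s
Supergeostrophic (V > V_g = 10.5 m/s), as expected around a high.

11.2 m/s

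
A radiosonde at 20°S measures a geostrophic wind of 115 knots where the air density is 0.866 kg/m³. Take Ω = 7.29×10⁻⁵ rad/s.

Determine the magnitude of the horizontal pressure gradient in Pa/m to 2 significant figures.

2.6×10⁻³ Pa/m

Coriolis parameter at 20°S:
f = 2Ω sin φ = 2 × 7.29×10⁻⁵ × sin 20° = 4.99×10⁻⁵ s⁻¹
Wind speed in SI: 115 knots = 59.2 m/s
Geostrophic balance rearranged: |∂P/∂n| = f ρ V_g
|∂P/∂n| = 4.99×10⁻⁵ × 0.866 × 59.2 = 2.55×10⁻³ Pa/m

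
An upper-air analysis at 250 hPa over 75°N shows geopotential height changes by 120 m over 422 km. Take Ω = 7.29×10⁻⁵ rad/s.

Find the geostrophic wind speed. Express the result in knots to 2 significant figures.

Coriolis parameter at 75°N:
f = 2Ω sin φ = 2 × 7.29×10⁻⁵ × sin 75° = 1.41×10⁻⁴ s⁻¹
Height gradient: |∂Z/∂n| = 120 m / 422000 m = 2.84×10⁻⁴
On a pressure surface, geostrophic balance gives V_g = (g/f)|∂Z/∂n|:
V_g = 9.81 × 2.84×10⁻⁴ / 1.41×10⁻⁴ = 19.8 m/s
Converting: 19.8 m/s × 1.944 = 39 knots

39 knots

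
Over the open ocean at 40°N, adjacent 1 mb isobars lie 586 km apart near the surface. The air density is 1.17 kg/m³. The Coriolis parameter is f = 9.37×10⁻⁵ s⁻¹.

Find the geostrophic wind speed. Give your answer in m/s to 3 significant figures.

Pressure gradient: |∂P/∂n| = 100 Pa / 586000 m = 1.71×10⁻⁴ Pa/m
Geostrophic balance (pressure-gradient force = Coriolis force):
V_g = (1/(fρ)) |∂P/∂n| = 1.71×10⁻⁴ / (9.37×10⁻⁵ × 1.17) = 1.56 m/s

1.56 m/s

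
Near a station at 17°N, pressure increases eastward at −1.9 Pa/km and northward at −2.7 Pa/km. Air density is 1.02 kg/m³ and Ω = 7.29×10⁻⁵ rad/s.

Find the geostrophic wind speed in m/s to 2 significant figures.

Coriolis parameter at 17°N:
f = 2Ω sin φ = 2 × 7.29×10⁻⁵ × sin 17° = 4.26×10⁻⁵ s⁻¹
Component geostrophic relations (x east, y north):
u_g = −(1/(fρ)) ∂P/∂y,  v_g = (1/(fρ)) ∂P/∂x
u_g = −(−2.7×10⁻³)/(4.26×10⁻⁵ × 1.02) = 62.1 m/s;  v_g = (−1.9×10⁻³)/(4.26×10⁻⁵ × 1.02) = −43.7 m/s
|V_g| = √(u_g² + v_g²) = 75.9 m/s

76 m/s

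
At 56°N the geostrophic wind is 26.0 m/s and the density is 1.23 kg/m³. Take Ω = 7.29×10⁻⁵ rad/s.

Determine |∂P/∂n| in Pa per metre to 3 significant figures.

Coriolis parameter at 56°N:
f = 2Ω sin φ = 2 × 7.29×10⁻⁵ × sin 56° = 1.21×10⁻⁴ s⁻¹
Geostrophic balance rearranged: |∂P/∂n| = f ρ V_g
|∂P/∂n| = 1.21×10⁻⁴ × 1.23 × 26.0 = 3.87×10⁻³ Pa/m

3.87×10⁻³ Pa/m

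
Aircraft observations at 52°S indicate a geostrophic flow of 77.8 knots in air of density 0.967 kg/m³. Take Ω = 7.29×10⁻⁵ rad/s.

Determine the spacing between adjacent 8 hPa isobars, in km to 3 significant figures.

Coriolis parameter at 52°S:
f = 2Ω sin φ = 2 × 7.29×10⁻⁵ × sin 52° = 1.15×10⁻⁴ s⁻¹
Wind speed in SI: 77.8 knots = 40.0 m/s
Geostrophic balance rearranged: |∂P/∂n| = f ρ V_g
|∂P/∂n| = 1.15×10⁻⁴ × 0.967 × 40.0 = 4.45×10⁻³ Pa/m
Isobar spacing: Δn = ΔP/|∂P/∂n| = 800 Pa / 4.45×10⁻³ Pa/m = 179910 m ≈ 180 km

180 km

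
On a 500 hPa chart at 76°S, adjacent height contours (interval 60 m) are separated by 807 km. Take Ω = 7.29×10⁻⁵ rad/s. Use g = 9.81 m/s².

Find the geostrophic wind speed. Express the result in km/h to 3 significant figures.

18.6 km/h

Coriolis parameter at 76°S:
f = 2Ω sin φ = 2 × 7.29×10⁻⁵ × sin 76° = 1.41×10⁻⁴ s⁻¹
Height gradient: |∂Z/∂n| = 60 m / 807000 m = 7.43×10⁻⁵
On a pressure surface, geostrophic balance gives V_g = (g/f)|∂Z/∂n|:
V_g = 9.81 × 7.43×10⁻⁵ / 1.41×10⁻⁴ = 5.16 m/s
Converting: 5.16 m/s × 3.6 = 18.6 km/h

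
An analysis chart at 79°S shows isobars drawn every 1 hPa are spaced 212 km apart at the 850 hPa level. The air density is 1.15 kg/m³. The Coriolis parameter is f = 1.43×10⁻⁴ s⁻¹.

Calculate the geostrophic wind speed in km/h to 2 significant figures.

Pressure gradient: |∂P/∂n| = 100 Pa / 212000 m = 4.72×10⁻⁴ Pa/m
Geostrophic balance (pressure-gradient force = Coriolis force):
V_g = (1/(fρ)) |∂P/∂n| = 4.72×10⁻⁴ / (1.43×10⁻⁴ × 1.15) = 2.87 m/s
Converting: 2.87 m/s × 3.6 = 10 km/h

10 km/h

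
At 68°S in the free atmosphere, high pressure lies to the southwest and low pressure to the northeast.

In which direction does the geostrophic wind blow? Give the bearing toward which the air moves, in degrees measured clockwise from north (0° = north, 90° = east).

The pressure-gradient force points toward the northeast (bearing 045°).
Geostrophic balance: in the Southern Hemisphere the Coriolis force deflects motion to the left, so the geostrophic wind blows 90° to the left of the pressure-gradient force (low pressure on the right).
Rotating 045° by 90° counterclockwise gives 315° — the wind blows toward the northwest.

315°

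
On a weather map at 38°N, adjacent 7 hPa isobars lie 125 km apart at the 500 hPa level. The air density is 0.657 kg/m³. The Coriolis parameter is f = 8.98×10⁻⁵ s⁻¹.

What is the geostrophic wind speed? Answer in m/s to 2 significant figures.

95 m/s

Pressure gradient: |∂P/∂n| = 700 Pa / 125000 m = 5.60×10⁻³ Pa/m
Geostrophic balance (pressure-gradient force = Coriolis force):
V_g = (1/(fρ)) |∂P/∂n| = 5.60×10⁻³ / (8.98×10⁻⁵ × 0.657) = 94.9 m/s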